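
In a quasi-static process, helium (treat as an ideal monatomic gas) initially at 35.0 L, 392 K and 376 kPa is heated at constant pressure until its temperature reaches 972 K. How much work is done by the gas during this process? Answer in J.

19500 J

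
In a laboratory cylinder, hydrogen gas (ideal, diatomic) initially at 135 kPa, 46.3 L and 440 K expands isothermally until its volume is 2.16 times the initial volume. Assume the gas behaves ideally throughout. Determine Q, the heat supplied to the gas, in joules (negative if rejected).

n = P₁V₁/(RT₁) = 135×46.3/(8.314×440) = 1.71 mol.
Isothermal: T stays 440 K; PV = const ⇒ V₂ = 100 L, P₂ = 62.5 kPa.
ΔU = 0 (ideal gas, T constant).
W = nRT ln(V₂/V₁) = 1.71×8.314×440×ln(2.16) = 4810 J.
Q = ΔU + W = 4810 J.

4810 J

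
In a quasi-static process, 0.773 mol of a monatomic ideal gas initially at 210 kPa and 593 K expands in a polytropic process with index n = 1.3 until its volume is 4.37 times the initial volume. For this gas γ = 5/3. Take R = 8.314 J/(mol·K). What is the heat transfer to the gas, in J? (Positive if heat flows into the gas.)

V₁ = nRT₁/P₁ = 0.773×8.314×593/210 = 18.1 L.
Polytropic n=1.3: T₂ = T₁(V₁/V₂)^(n−1) = 593×(0.229)^0.30 = 381 K; P₂ = P₁(V₁/V₂)^n = 30.9 kPa.
W = (P₁V₁−P₂V₂)/(n−1) = (210×18.1−30.9×79.3)/0.30 = 4540 J.
ΔU = nCvΔT = 0.773×12.5×(381−593) = -2040 J.
Q = ΔU + W = 2500 J.

2500 J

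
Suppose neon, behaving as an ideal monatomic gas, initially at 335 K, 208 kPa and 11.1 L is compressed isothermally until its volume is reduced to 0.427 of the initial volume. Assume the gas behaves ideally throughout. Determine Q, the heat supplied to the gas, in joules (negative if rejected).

n = P₁V₁/(RT₁) = 208×11.1/(8.314×335) = 0.829 mol.
Isothermal: T stays 335 K; PV = const ⇒ V₂ = 4.74 L, P₂ = 487 kPa.
ΔU = 0 (ideal gas, T constant).
W = nRT ln(V₂/V₁) = 0.829×8.314×335×ln(0.427) = -1960 J.
Q = ΔU + W = -1960 J.

-1960 J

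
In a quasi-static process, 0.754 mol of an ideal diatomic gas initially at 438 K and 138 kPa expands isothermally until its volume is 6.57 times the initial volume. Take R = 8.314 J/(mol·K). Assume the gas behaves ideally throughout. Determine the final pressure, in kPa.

V₁ = nRT₁/P₁ = 0.754×8.314×438/138 = 19.9 L.
Isothermal: T stays 438 K; PV = const ⇒ V₂ = 131 L, P₂ = 21.0 kPa.

21.0 kPa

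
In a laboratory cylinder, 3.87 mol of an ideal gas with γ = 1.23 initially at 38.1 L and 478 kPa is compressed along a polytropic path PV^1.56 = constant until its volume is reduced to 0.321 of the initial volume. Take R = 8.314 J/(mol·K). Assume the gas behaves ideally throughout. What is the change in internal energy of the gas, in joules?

70400 J

T₁ = P₁V₁/(nR) = 478×38.1/(3.87×8.314) = 566 K.
Polytropic n=1.56: T₂ = T₁(V₁/V₂)^(n−1) = 566×(3.12)^0.56 = 1070 K; P₂ = P₁(V₁/V₂)^n = 2810 kPa.
For an ideal gas ΔU = nCvΔT with Cv = R/(γ−1) = 36.1 J/(mol·K).
ΔU = 3.87×36.1×(1070−566) = 70400 J.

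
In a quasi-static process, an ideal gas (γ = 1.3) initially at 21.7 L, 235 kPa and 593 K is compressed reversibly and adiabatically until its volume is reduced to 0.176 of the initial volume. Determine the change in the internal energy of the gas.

11600 J

n = P₁V₁/(RT₁) = 235×21.7/(8.314×593) = 1.03 mol.
Adiabatic: TV^(γ−1) = const ⇒ T₂ = 593×(5.68)^0.300 = 999 K; PV^γ = const ⇒ P₂ = 2250 kPa.
For an ideal gas ΔU = nCvΔT with Cv = R/(γ−1) = 27.7 J/(mol·K).
ΔU = 1.03×27.7×(999−593) = 11600 J.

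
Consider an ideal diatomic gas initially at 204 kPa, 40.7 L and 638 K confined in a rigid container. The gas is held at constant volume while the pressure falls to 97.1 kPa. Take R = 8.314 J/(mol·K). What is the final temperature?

304 K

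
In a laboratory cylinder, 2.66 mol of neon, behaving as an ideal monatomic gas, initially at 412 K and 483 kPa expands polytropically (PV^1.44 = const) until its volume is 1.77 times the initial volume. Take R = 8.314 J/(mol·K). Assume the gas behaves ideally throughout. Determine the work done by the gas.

V₁ = nRT₁/P₁ = 2.66×8.314×412/483 = 18.9 L.
Polytropic n=1.44: T₂ = T₁(V₁/V₂)^(n−1) = 412×(0.565)^0.44 = 320 K; P₂ = P₁(V₁/V₂)^n = 212 kPa.
W = (P₁V₁−P₂V₂)/(n−1) = (483×18.9−212×33.4)/0.44 = 4600 J.

4600 J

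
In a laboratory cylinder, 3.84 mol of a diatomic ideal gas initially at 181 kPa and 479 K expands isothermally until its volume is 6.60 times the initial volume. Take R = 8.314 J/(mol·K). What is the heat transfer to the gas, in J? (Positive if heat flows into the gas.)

V₁ = nRT₁/P₁ = 3.84×8.314×479/181 = 84.5 L.
Isothermal: T stays 479 K; PV = const ⇒ V₂ = 558 L, P₂ = 27.4 kPa.
ΔU = 0 (ideal gas, T constant).
W = nRT ln(V₂/V₁) = 3.84×8.314×479×ln(6.60) = 28900 J.
Q = ΔU + W = 28900 J.

28900 J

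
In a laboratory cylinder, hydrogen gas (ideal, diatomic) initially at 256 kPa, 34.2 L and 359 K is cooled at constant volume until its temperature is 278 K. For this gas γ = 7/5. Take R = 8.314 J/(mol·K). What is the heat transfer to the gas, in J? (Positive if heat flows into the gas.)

n = P₁V₁/(RT₁) = 256×34.2/(8.314×359) = 2.93 mol.
Isochoric: V stays 34.2 L; P/T = const ⇒ T₂ = 278 K, P₂ = 198 kPa.
W = 0 (no volume change).
ΔU = nCvΔT = 2.93×20.8×(278−359) = -4940 J.
Q = ΔU = -4940 J.

-4940 J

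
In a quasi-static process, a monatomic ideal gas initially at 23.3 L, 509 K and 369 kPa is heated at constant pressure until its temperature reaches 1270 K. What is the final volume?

58.1 L

Isobaric: P stays 369 kPa; V/T = const ⇒ T₂ = 1270 K, V₂ = 58.1 L.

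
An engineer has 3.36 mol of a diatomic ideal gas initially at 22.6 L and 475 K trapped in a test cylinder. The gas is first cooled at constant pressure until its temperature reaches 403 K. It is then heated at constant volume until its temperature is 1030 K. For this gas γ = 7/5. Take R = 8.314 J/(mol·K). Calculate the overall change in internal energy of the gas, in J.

38800 J

P₁ = nRT₁/V₁ = 3.36×8.314×475/22.6 = 587 kPa.
Step 1 — Isobaric: P stays 587 kPa; V/T = const ⇒ T₂ = 403 K, V₂ = 19.2 L.
W = PΔV = 587×(19.2−22.6) kPa·L = -2010 J.
ΔU = nCvΔT = 3.36×20.8×(403−475) = -5030 J.
Q = ΔU + W = nCpΔT = -7040 J.
State after step 1: P = 587 kPa, V = 19.2 L, T = 403 K.
Step 2 — Isochoric: V stays 19.2 L; P/T = const ⇒ T₂ = 1030 K, P₂ = 1500 kPa.
W = 0 (no volume change).
ΔU = nCvΔT = 3.36×20.8×(1030−403) = 43800 J.
Q = ΔU = 43800 J.
Net over both steps: W = -2010 J, Q = 36700 J, ΔU = 38800 J.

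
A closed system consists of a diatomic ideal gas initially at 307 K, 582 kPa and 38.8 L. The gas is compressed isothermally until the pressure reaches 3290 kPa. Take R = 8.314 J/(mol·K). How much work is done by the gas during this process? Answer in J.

-39100 J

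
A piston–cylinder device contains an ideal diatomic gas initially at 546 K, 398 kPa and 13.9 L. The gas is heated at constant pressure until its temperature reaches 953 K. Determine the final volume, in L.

24.3 L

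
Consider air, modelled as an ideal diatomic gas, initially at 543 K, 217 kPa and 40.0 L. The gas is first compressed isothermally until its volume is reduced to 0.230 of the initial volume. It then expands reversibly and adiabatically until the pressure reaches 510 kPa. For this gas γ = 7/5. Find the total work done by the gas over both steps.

n = P₁V₁/(RT₁) = 217×40.0/(8.314×543) = 1.92 mol.
Step 1 — Isothermal: T stays 543 K; PV = const ⇒ V₂ = 9.20 L, P₂ = 943 kPa.
ΔU = 0 (ideal gas, T constant).
W = nRT ln(V₂/V₁) = 1.92×8.314×543×ln(0.230) = -12800 J.
Q = ΔU + W = -12800 J.
State after step 1: P = 943 kPa, V = 9.20 L, T = 543 K.
Step 2 — Adiabatic: T₂/T₁ = (P₂/P₁)^((γ−1)/γ) ⇒ T₂ = 543×(0.541)^0.286 = 455 K; V₂ = 14.3 L.
ΔU = nCvΔT = 1.92×20.8×(455−543) = -3500 J.
Q = 0 for an adiabatic process, so W = −ΔU = 3500 J.
Net over both steps: W = -9260 J, Q = -12800 J, ΔU = -3500 J.

-9260 J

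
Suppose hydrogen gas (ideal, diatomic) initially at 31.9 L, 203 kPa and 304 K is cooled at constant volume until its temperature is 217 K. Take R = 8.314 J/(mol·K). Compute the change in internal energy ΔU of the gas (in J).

n = P₁V₁/(RT₁) = 203×31.9/(8.314×304) = 2.56 mol.
Isochoric: V stays 31.9 L; P/T = const ⇒ T₂ = 217 K, P₂ = 145 kPa.
For an ideal gas ΔU = nCvΔT with Cv = (5/2)R = 20.8 J/(mol·K).
ΔU = 2.56×20.8×(217−304) = -4630 J.

-4630 J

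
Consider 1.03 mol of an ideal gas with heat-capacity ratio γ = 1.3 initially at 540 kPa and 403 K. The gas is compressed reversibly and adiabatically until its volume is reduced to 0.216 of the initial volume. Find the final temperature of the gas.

638 K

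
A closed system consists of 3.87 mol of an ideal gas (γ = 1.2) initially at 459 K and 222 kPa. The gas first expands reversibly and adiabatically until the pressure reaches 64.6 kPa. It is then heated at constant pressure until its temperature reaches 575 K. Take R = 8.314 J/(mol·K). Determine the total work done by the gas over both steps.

20200 J

V₁ = nRT₁/P₁ = 3.87×8.314×459/222 = 66.5 L.
Step 1 — Adiabatic: T₂/T₁ = (P₂/P₁)^((γ−1)/γ) ⇒ T₂ = 459×(0.291)^0.167 = 374 K; V₂ = 186 L.
ΔU = nCvΔT = 3.87×41.6×(374−459) = -13700 J.
Q = 0 for an adiabatic process, so W = −ΔU = 13700 J.
State after step 1: P = 64.6 kPa, V = 186 L, T = 374 K.
Step 2 — Isobaric: P stays 64.6 kPa; V/T = const ⇒ T₂ = 575 K, V₂ = 286 L.
W = PΔV = 64.6×(286−186) kPa·L = 6480 J.
ΔU = nCvΔT = 3.87×41.6×(575−374) = 32400 J.
Q = ΔU + W = nCpΔT = 38900 J.
Net over both steps: W = 20200 J, Q = 38900 J, ΔU = 18700 J.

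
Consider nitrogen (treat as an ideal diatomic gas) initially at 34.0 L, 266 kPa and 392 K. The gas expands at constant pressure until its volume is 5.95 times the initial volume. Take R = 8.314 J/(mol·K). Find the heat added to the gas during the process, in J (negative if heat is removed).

157000 J

n = P₁V₁/(RT₁) = 266×34.0/(8.314×392) = 2.78 mol.
Isobaric: P stays 266 kPa; V/T = const ⇒ T₂ = 2330 K, V₂ = 202 L.
W = PΔV = 266×(202−34.0) kPa·L = 44800 J.
ΔU = nCvΔT = 2.78×20.8×(2330−392) = 112000 J.
Q = ΔU + W = nCpΔT = 157000 J.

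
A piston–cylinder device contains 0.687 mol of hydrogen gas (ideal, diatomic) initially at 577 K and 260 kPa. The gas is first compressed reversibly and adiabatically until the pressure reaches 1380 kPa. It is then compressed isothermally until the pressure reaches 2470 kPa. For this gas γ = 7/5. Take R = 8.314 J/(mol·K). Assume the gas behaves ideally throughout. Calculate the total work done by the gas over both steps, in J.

V₁ = nRT₁/P₁ = 0.687×8.314×577/260 = 12.7 L.
Step 1 — Adiabatic: T₂/T₁ = (P₂/P₁)^((γ−1)/γ) ⇒ T₂ = 577×(5.31)^0.286 = 930 K; V₂ = 3.85 L.
ΔU = nCvΔT = 0.687×20.8×(930−577) = 5030 J.
Q = 0 for an adiabatic process, so W = −ΔU = -5030 J.
State after step 1: P = 1380 kPa, V = 3.85 L, T = 930 K.
Step 2 — Isothermal: T stays 930 K; PV = const ⇒ V₂ = 2.15 L, P₂ = 2470 kPa.
ΔU = 0 (ideal gas, T constant).
W = nRT ln(V₂/V₁) = 0.687×8.314×930×ln(0.559) = -3090 J.
Q = ΔU + W = -3090 J.
Net over both steps: W = -8130 J, Q = -3090 J, ΔU = 5030 J.

-8130 J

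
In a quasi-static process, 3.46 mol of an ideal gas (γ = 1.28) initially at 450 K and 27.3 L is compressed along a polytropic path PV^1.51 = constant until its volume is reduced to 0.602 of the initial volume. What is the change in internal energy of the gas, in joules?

P₁ = nRT₁/V₁ = 3.46×8.314×450/27.3 = 474 kPa.
Polytropic n=1.51: T₂ = T₁(V₁/V₂)^(n−1) = 450×(1.66)^0.51 = 583 K; P₂ = P₁(V₁/V₂)^n = 1020 kPa.
For an ideal gas ΔU = nCvΔT with Cv = R/(γ−1) = 29.7 J/(mol·K).
ΔU = 3.46×29.7×(583−450) = 13700 J.

13700 J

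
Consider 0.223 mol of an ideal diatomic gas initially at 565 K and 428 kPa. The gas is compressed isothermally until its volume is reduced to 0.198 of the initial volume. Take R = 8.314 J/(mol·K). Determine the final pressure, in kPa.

V₁ = nRT₁/P₁ = 0.223×8.314×565/428 = 2.45 L.
Isothermal: T stays 565 K; PV = const ⇒ V₂ = 0.485 L, P₂ = 2160 kPa.

2160 kPa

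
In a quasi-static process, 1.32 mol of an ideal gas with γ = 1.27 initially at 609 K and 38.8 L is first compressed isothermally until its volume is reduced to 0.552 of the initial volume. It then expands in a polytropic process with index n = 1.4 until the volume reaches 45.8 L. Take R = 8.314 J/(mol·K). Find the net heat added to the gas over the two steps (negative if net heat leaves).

P₁ = nRT₁/V₁ = 1.32×8.314×609/38.8 = 172 kPa.
Step 1 — Isothermal: T stays 609 K; PV = const ⇒ V₂ = 21.4 L, P₂ = 312 kPa.
ΔU = 0 (ideal gas, T constant).
W = nRT ln(V₂/V₁) = 1.32×8.314×609×ln(0.552) = -3970 J.
Q = ΔU + W = -3970 J.
State after step 1: P = 312 kPa, V = 21.4 L, T = 609 K.
Step 2 — Polytropic n=1.4: T₂ = T₁(V₁/V₂)^(n−1) = 609×(0.468)^0.40 = 449 K; P₂ = P₁(V₁/V₂)^n = 108 kPa.
W = (P₁V₁−P₂V₂)/(n−1) = (312×21.4−108×45.8)/0.40 = 4380 J.
ΔU = nCvΔT = 1.32×30.8×(449−609) = -6490 J.
Q = ΔU + W = -2110 J.
Net over both steps: W = 409 J, Q = -6080 J, ΔU = -6490 J.

-6080 J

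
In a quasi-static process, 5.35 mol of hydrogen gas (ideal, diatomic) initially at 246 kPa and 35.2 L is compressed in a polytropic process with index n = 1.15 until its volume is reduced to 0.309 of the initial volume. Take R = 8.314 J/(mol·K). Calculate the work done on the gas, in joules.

11100 J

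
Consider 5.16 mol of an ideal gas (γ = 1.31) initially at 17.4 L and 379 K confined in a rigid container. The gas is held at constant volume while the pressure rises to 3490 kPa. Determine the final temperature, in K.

P₁ = nRT₁/V₁ = 5.16×8.314×379/17.4 = 934 kPa.
Isochoric: V stays 17.4 L; P/T = const ⇒ T₂ = 1420 K, P₂ = 3490 kPa.

1420 K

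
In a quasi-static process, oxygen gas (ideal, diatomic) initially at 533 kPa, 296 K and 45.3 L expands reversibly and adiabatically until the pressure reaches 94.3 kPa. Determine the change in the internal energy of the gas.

-23600 J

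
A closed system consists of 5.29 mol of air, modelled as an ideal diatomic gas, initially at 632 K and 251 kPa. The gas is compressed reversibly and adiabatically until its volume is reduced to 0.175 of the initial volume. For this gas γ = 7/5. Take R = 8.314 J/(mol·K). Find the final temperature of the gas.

1270 K

V₁ = nRT₁/P₁ = 5.29×8.314×632/251 = 111 L.
Adiabatic: TV^(γ−1) = const ⇒ T₂ = 632×(5.71)^0.400 = 1270 K; PV^γ = const ⇒ P₂ = 2880 kPa.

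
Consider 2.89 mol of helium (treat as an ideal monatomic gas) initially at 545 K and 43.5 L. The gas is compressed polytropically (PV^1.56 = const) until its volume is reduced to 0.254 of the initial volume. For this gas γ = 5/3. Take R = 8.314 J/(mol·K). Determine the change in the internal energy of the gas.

22700 J

P₁ = nRT₁/V₁ = 2.89×8.314×545/43.5 = 301 kPa.
Polytropic n=1.56: T₂ = T₁(V₁/V₂)^(n−1) = 545×(3.94)^0.56 = 1170 K; P₂ = P₁(V₁/V₂)^n = 2550 kPa.
For an ideal gas ΔU = nCvΔT with Cv = (3/2)R = 12.5 J/(mol·K).
ΔU = 2.89×12.5×(1170−545) = 22700 J.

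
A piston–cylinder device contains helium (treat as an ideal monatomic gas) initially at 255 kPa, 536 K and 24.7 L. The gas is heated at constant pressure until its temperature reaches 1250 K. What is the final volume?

Isobaric: P stays 255 kPa; V/T = const ⇒ T₂ = 1250 K, V₂ = 57.6 L.

57.6 L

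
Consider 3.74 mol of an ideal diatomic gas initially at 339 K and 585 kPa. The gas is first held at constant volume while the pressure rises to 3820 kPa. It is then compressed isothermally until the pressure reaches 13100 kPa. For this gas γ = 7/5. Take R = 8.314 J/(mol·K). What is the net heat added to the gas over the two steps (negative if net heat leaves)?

V₁ = nRT₁/P₁ = 3.74×8.314×339/585 = 18.0 L.
Step 1 — Isochoric: V stays 18.0 L; P/T = const ⇒ T₂ = 2210 K, P₂ = 3820 kPa.
W = 0 (no volume change).
ΔU = nCvΔT = 3.74×20.8×(2210−339) = 146000 J.
Q = ΔU = 146000 J.
State after step 1: P = 3820 kPa, V = 18.0 L, T = 2210 K.
Step 2 — Isothermal: T stays 2210 K; PV = const ⇒ V₂ = 5.25 L, P₂ = 13100 kPa.
ΔU = 0 (ideal gas, T constant).
W = nRT ln(V₂/V₁) = 3.74×8.314×2210×ln(0.292) = -84800 J.
Q = ΔU + W = -84800 J.
Net over both steps: W = -84800 J, Q = 60900 J, ΔU = 146000 J.

60900 J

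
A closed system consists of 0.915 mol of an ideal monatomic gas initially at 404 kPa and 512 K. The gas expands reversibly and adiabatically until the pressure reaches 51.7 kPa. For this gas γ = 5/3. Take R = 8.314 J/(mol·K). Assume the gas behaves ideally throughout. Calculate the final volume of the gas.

V₁ = nRT₁/P₁ = 0.915×8.314×512/404 = 9.64 L.
Adiabatic: T₂/T₁ = (P₂/P₁)^((γ−1)/γ) ⇒ T₂ = 512×(0.128)^0.400 = 225 K; V₂ = 33.1 L.

33.1 L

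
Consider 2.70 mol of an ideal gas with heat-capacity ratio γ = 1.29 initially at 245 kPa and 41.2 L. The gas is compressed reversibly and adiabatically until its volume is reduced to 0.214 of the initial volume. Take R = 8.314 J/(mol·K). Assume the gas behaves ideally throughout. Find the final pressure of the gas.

T₁ = P₁V₁/(nR) = 245×41.2/(2.70×8.314) = 450 K.
Adiabatic: TV^(γ−1) = const ⇒ T₂ = 450×(4.67)^0.290 = 703 K; PV^γ = const ⇒ P₂ = 1790 kPa.

1790 kPa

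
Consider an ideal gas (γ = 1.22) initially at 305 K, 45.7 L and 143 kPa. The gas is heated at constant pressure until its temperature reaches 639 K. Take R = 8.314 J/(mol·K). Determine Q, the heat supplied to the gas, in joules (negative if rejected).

n = P₁V₁/(RT₁) = 143×45.7/(8.314×305) = 2.58 mol.
Isobaric: P stays 143 kPa; V/T = const ⇒ T₂ = 639 K, V₂ = 95.7 L.
W = PΔV = 143×(95.7−45.7) kPa·L = 7160 J.
ΔU = nCvΔT = 2.58×37.8×(639−305) = 32500 J.
Q = ΔU + W = nCpΔT = 39700 J.

39700 J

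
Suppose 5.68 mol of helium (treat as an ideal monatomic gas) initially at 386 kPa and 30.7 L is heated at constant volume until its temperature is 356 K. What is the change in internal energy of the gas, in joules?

7440 J

T₁ = P₁V₁/(nR) = 386×30.7/(5.68×8.314) = 251 K.
Isochoric: V stays 30.7 L; P/T = const ⇒ T₂ = 356 K, P₂ = 548 kPa.
For an ideal gas ΔU = nCvΔT with Cv = (3/2)R = 12.5 J/(mol·K).
ΔU = 5.68×12.5×(356−251) = 7440 J.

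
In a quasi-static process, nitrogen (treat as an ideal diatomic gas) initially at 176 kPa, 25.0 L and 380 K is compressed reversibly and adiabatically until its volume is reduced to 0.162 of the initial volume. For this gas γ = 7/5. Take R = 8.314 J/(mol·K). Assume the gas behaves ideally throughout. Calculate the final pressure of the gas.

Adiabatic: TV^(γ−1) = const ⇒ T₂ = 380×(6.17)^0.400 = 787 K; PV^γ = const ⇒ P₂ = 2250 kPa.

2250 kPa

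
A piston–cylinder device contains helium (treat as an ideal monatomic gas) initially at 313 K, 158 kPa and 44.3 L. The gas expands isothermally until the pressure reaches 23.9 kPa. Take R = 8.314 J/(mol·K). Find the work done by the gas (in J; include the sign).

n = P₁V₁/(RT₁) = 158×44.3/(8.314×313) = 2.69 mol.
Isothermal: T stays 313 K; PV = const ⇒ V₂ = 293 L, P₂ = 23.9 kPa.
W = nRT ln(V₂/V₁) = 2.69×8.314×313×ln(6.61) = 13200 J.

13200 J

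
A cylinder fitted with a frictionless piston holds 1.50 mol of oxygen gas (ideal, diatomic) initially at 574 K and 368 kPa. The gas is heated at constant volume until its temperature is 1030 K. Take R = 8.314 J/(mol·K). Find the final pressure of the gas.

660 kPa

V₁ = nRT₁/P₁ = 1.50×8.314×574/368 = 19.5 L.
Isochoric: V stays 19.5 L; P/T = const ⇒ T₂ = 1030 K, P₂ = 660 kPa.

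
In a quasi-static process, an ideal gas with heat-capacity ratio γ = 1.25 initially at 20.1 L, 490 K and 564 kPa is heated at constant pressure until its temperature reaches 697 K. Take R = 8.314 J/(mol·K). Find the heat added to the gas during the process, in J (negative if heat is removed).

n = P₁V₁/(RT₁) = 564×20.1/(8.314×490) = 2.78 mol.
Isobaric: P stays 564 kPa; V/T = const ⇒ T₂ = 697 K, V₂ = 28.6 L.
W = PΔV = 564×(28.6−20.1) kPa·L = 4790 J.
ΔU = nCvΔT = 2.78×33.3×(697−490) = 19200 J.
Q = ΔU + W = nCpΔT = 23900 J.

23900 J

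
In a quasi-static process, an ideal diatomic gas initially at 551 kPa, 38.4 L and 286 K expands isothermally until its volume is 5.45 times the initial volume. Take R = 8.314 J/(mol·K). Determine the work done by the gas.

35900 J

n = P₁V₁/(RT₁) = 551×38.4/(8.314×286) = 8.90 mol.
Isothermal: T stays 286 K; PV = const ⇒ V₂ = 209 L, P₂ = 101 kPa.
W = nRT ln(V₂/V₁) = 8.90×8.314×286×ln(5.45) = 35900 J.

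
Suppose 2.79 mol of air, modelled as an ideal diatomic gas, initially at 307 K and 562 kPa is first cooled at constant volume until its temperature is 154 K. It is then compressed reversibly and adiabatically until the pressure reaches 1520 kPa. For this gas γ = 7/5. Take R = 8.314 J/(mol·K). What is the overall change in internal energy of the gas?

V₁ = nRT₁/P₁ = 2.79×8.314×307/562 = 12.7 L.
Step 1 — Isochoric: V stays 12.7 L; P/T = const ⇒ T₂ = 154 K, P₂ = 282 kPa.
W = 0 (no volume change).
ΔU = nCvΔT = 2.79×20.8×(154−307) = -8870 J.
Q = ΔU = -8870 J.
State after step 1: P = 282 kPa, V = 12.7 L, T = 154 K.
Step 2 — Adiabatic: T₂/T₁ = (P₂/P₁)^((γ−1)/γ) ⇒ T₂ = 154×(5.39)^0.286 = 249 K; V₂ = 3.80 L.
ΔU = nCvΔT = 2.79×20.8×(249−154) = 5520 J.
Q = 0 for an adiabatic process, so W = −ΔU = -5520 J.
Net over both steps: W = -5520 J, Q = -8870 J, ΔU = -3350 J.

-3350 J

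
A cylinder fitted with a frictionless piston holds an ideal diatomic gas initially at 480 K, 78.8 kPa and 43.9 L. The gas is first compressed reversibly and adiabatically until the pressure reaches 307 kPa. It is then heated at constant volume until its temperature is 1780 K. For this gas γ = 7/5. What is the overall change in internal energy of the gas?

n = P₁V₁/(RT₁) = 78.8×43.9/(8.314×480) = 0.867 mol.
Step 1 — Adiabatic: T₂/T₁ = (P₂/P₁)^((γ−1)/γ) ⇒ T₂ = 480×(3.90)^0.286 = 708 K; V₂ = 16.6 L.
ΔU = nCvΔT = 0.867×20.8×(708−480) = 4110 J.
Q = 0 for an adiabatic process, so W = −ΔU = -4110 J.
State after step 1: P = 307 kPa, V = 16.6 L, T = 708 K.
Step 2 — Isochoric: V stays 16.6 L; P/T = const ⇒ T₂ = 1780 K, P₂ = 772 kPa.
W = 0 (no volume change).
ΔU = nCvΔT = 0.867×20.8×(1780−708) = 19300 J.
Q = ΔU = 19300 J.
Net over both steps: W = -4110 J, Q = 19300 J, ΔU = 23400 J.

23400 J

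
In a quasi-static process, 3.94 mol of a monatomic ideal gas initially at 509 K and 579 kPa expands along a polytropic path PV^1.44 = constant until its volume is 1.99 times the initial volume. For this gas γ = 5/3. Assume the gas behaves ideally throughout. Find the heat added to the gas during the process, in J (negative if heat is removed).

V₁ = nRT₁/P₁ = 3.94×8.314×509/579 = 28.8 L.
Polytropic n=1.44: T₂ = T₁(V₁/V₂)^(n−1) = 509×(0.503)^0.44 = 376 K; P₂ = P₁(V₁/V₂)^n = 215 kPa.
W = (P₁V₁−P₂V₂)/(n−1) = (579×28.8−215×57.3)/0.44 = 9900 J.
ΔU = nCvΔT = 3.94×12.5×(376−509) = -6530 J.
Q = ΔU + W = 3370 J.

3370 J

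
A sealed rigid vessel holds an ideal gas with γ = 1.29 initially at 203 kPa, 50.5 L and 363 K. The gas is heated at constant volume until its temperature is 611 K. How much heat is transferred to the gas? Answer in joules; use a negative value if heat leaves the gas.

n = P₁V₁/(RT₁) = 203×50.5/(8.314×363) = 3.40 mol.
Isochoric: V stays 50.5 L; P/T = const ⇒ T₂ = 611 K, P₂ = 342 kPa.
W = 0 (no volume change).
ΔU = nCvΔT = 3.40×28.7×(611−363) = 24200 J.
Q = ΔU = 24200 J.

24200 J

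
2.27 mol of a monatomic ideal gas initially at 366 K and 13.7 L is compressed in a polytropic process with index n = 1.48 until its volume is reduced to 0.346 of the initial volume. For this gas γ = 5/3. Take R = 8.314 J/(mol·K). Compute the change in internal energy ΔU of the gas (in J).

6880 J

P₁ = nRT₁/V₁ = 2.27×8.314×366/13.7 = 504 kPa.
Polytropic n=1.48: T₂ = T₁(V₁/V₂)^(n−1) = 366×(2.89)^0.48 = 609 K; P₂ = P₁(V₁/V₂)^n = 2430 kPa.
For an ideal gas ΔU = nCvΔT with Cv = (3/2)R = 12.5 J/(mol·K).
ΔU = 2.27×12.5×(609−366) = 6880 J.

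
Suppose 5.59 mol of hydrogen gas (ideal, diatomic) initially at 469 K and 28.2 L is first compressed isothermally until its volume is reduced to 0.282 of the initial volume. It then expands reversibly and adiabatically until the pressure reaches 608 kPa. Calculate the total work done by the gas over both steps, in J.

P₁ = nRT₁/V₁ = 5.59×8.314×469/28.2 = 773 kPa.
Step 1 — Isothermal: T stays 469 K; PV = const ⇒ V₂ = 7.95 L, P₂ = 2740 kPa.
ΔU = 0 (ideal gas, T constant).
W = nRT ln(V₂/V₁) = 5.59×8.314×469×ln(0.282) = -27600 J.
Q = ΔU + W = -27600 J.
State after step 1: P = 2740 kPa, V = 7.95 L, T = 469 K.
Step 2 — Adiabatic: T₂/T₁ = (P₂/P₁)^((γ−1)/γ) ⇒ T₂ = 469×(0.222)^0.286 = 305 K; V₂ = 23.3 L.
ΔU = nCvΔT = 5.59×20.8×(305−469) = -19100 J.
Q = 0 for an adiabatic process, so W = −ΔU = 19100 J.
Net over both steps: W = -8540 J, Q = -27600 J, ΔU = -19100 J.

-8540 J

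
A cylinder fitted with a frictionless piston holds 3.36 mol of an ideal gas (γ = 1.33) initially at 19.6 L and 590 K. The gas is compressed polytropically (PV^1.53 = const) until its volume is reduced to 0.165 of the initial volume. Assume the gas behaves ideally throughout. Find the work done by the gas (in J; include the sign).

-49700 J

P₁ = nRT₁/V₁ = 3.36×8.314×590/19.6 = 841 kPa.
Polytropic n=1.53: T₂ = T₁(V₁/V₂)^(n−1) = 590×(6.06)^0.53 = 1530 K; P₂ = P₁(V₁/V₂)^n = 13200 kPa.
W = (P₁V₁−P₂V₂)/(n−1) = (841×19.6−13200×3.23)/0.53 = -49700 J.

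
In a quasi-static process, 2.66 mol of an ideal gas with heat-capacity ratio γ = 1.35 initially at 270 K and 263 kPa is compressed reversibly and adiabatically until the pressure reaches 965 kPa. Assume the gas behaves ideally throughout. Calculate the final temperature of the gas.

378 K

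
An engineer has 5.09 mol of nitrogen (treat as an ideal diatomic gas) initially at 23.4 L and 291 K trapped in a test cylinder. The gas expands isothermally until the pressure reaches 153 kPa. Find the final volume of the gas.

80.5 L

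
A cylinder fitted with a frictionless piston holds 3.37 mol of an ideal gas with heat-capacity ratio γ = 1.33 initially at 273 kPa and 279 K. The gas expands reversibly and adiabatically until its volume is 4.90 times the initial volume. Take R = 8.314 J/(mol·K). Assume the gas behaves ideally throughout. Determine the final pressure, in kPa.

33.0 kPa

V₁ = nRT₁/P₁ = 3.37×8.314×279/273 = 28.6 L.
Adiabatic: TV^(γ−1) = const ⇒ T₂ = 279×(0.204)^0.330 = 165 K; PV^γ = const ⇒ P₂ = 33.0 kPa.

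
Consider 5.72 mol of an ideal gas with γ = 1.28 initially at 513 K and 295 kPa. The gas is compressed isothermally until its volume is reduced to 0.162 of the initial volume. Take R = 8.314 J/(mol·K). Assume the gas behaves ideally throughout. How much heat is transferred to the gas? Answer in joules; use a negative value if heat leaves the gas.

-44400 J

V₁ = nRT₁/P₁ = 5.72×8.314×513/295 = 82.7 L.
Isothermal: T stays 513 K; PV = const ⇒ V₂ = 13.4 L, P₂ = 1820 kPa.
ΔU = 0 (ideal gas, T constant).
W = nRT ln(V₂/V₁) = 5.72×8.314×513×ln(0.162) = -44400 J.
Q = ΔU + W = -44400 J.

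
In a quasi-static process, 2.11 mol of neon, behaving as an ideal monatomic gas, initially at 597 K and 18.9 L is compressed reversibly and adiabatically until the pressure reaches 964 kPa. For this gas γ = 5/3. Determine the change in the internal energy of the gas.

3890 J

P₁ = nRT₁/V₁ = 2.11×8.314×597/18.9 = 554 kPa.
Adiabatic: T₂/T₁ = (P₂/P₁)^((γ−1)/γ) ⇒ T₂ = 597×(1.74)^0.400 = 745 K; V₂ = 13.6 L.
For an ideal gas ΔU = nCvΔT with Cv = (3/2)R = 12.5 J/(mol·K).
ΔU = 2.11×12.5×(745−597) = 3890 J.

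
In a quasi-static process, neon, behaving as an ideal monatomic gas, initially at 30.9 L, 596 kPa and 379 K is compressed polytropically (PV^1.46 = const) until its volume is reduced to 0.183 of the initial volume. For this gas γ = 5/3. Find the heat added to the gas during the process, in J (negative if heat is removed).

-14700 J

n = P₁V₁/(RT₁) = 596×30.9/(8.314×379) = 5.84 mol.
Polytropic n=1.46: T₂ = T₁(V₁/V₂)^(n−1) = 379×(5.46)^0.46 = 828 K; P₂ = P₁(V₁/V₂)^n = 7110 kPa.
W = (P₁V₁−P₂V₂)/(n−1) = (596×30.9−7110×5.65)/0.46 = -47400 J.
ΔU = nCvΔT = 5.84×12.5×(828−379) = 32700 J.
Q = ΔU + W = -14700 J.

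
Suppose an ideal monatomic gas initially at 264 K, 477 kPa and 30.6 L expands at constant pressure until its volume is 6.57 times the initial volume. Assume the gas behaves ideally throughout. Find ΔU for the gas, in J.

122000 J

n = P₁V₁/(RT₁) = 477×30.6/(8.314×264) = 6.65 mol.
Isobaric: P stays 477 kPa; V/T = const ⇒ T₂ = 1730 K, V₂ = 201 L.
For an ideal gas ΔU = nCvΔT with Cv = (3/2)R = 12.5 J/(mol·K).
ΔU = 6.65×12.5×(1730−264) = 122000 J.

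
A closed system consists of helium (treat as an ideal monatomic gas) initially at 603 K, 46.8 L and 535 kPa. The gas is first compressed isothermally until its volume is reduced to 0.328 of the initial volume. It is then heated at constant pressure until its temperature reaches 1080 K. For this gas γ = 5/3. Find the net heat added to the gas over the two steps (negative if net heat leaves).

21600 J

n = P₁V₁/(RT₁) = 535×46.8/(8.314×603) = 4.99 mol.
Step 1 — Isothermal: T stays 603 K; PV = const ⇒ V₂ = 15.4 L, P₂ = 1630 kPa.
ΔU = 0 (ideal gas, T constant).
W = nRT ln(V₂/V₁) = 4.99×8.314×603×ln(0.328) = -27900 J.
Q = ΔU + W = -27900 J.
State after step 1: P = 1630 kPa, V = 15.4 L, T = 603 K.
Step 2 — Isobaric: P stays 1630 kPa; V/T = const ⇒ T₂ = 1080 K, V₂ = 27.5 L.
W = PΔV = 1630×(27.5−15.4) kPa·L = 19800 J.
ΔU = nCvΔT = 4.99×12.5×(1080−603) = 29700 J.
Q = ΔU + W = nCpΔT = 49500 J.
Net over both steps: W = -8100 J, Q = 21600 J, ΔU = 29700 J.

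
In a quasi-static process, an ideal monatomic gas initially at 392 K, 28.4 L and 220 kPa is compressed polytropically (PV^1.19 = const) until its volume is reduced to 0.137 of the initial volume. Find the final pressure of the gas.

2340 kPa

Polytropic n=1.19: T₂ = T₁(V₁/V₂)^(n−1) = 392×(7.30)^0.19 = 572 K; P₂ = P₁(V₁/V₂)^n = 2340 kPa.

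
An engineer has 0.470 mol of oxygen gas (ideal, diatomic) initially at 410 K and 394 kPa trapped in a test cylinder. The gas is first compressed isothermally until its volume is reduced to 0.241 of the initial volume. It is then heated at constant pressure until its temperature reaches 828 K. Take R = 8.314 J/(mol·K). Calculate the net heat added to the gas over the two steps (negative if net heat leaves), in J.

3440 J

V₁ = nRT₁/P₁ = 0.470×8.314×410/394 = 4.07 L.
Step 1 — Isothermal: T stays 410 K; PV = const ⇒ V₂ = 0.980 L, P₂ = 1630 kPa.
ΔU = 0 (ideal gas, T constant).
W = nRT ln(V₂/V₁) = 0.470×8.314×410×ln(0.241) = -2280 J.
Q = ΔU + W = -2280 J.
State after step 1: P = 1630 kPa, V = 0.980 L, T = 410 K.
Step 2 — Isobaric: P stays 1630 kPa; V/T = const ⇒ T₂ = 828 K, V₂ = 1.98 L.
W = PΔV = 1630×(1.98−0.980) kPa·L = 1630 J.
ΔU = nCvΔT = 0.470×20.8×(828−410) = 4080 J.
Q = ΔU + W = nCpΔT = 5720 J.
Net over both steps: W = -646 J, Q = 3440 J, ΔU = 4080 J.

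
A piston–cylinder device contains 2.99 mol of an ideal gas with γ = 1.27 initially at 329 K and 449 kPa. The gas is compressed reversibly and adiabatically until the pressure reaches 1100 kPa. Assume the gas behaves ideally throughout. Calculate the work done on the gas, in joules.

6360 J

V₁ = nRT₁/P₁ = 2.99×8.314×329/449 = 18.2 L.
Adiabatic: T₂/T₁ = (P₂/P₁)^((γ−1)/γ) ⇒ T₂ = 329×(2.45)^0.213 = 398 K; V₂ = 9.00 L.
ΔU = nCvΔT = 2.99×30.8×(398−329) = 6360 J.
Q = 0 for an adiabatic process, so W = −ΔU = -6360 J.
Work done on the gas = −W_by = 6360 J.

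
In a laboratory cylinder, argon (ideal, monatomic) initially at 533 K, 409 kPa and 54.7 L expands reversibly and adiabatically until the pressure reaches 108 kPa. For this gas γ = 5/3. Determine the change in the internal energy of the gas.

-13900 J

n = P₁V₁/(RT₁) = 409×54.7/(8.314×533) = 5.05 mol.
Adiabatic: T₂/T₁ = (P₂/P₁)^((γ−1)/γ) ⇒ T₂ = 533×(0.264)^0.400 = 313 K; V₂ = 122 L.
For an ideal gas ΔU = nCvΔT with Cv = (3/2)R = 12.5 J/(mol·K).
ΔU = 5.05×12.5×(313−533) = -13900 J.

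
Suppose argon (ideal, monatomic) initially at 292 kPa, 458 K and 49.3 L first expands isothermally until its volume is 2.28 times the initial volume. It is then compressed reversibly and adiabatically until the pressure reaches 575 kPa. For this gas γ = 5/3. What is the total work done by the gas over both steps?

-5920 J

n = P₁V₁/(RT₁) = 292×49.3/(8.314×458) = 3.78 mol.
Step 1 — Isothermal: T stays 458 K; PV = const ⇒ V₂ = 112 L, P₂ = 128 kPa.
ΔU = 0 (ideal gas, T constant).
W = nRT ln(V₂/V₁) = 3.78×8.314×458×ln(2.28) = 11900 J.
Q = ΔU + W = 11900 J.
State after step 1: P = 128 kPa, V = 112 L, T = 458 K.
Step 2 — Adiabatic: T₂/T₁ = (P₂/P₁)^((γ−1)/γ) ⇒ T₂ = 458×(4.49)^0.400 = 835 K; V₂ = 45.7 L.
ΔU = nCvΔT = 3.78×12.5×(835−458) = 17800 J.
Q = 0 for an adiabatic process, so W = −ΔU = -17800 J.
Net over both steps: W = -5920 J, Q = 11900 J, ΔU = 17800 J.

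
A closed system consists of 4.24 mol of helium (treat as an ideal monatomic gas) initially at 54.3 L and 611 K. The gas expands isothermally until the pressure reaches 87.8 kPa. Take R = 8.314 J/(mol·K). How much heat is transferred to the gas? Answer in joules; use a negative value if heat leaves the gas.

32500 J

P₁ = nRT₁/V₁ = 4.24×8.314×611/54.3 = 397 kPa.
Isothermal: T stays 611 K; PV = const ⇒ V₂ = 245 L, P₂ = 87.8 kPa.
ΔU = 0 (ideal gas, T constant).
W = nRT ln(V₂/V₁) = 4.24×8.314×611×ln(4.52) = 32500 J.
Q = ΔU + W = 32500 J.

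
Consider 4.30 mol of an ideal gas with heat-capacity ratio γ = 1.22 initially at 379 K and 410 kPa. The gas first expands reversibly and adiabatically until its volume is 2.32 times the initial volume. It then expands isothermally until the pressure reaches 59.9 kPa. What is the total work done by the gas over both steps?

V₁ = nRT₁/P₁ = 4.30×8.314×379/410 = 33.0 L.
Step 1 — Adiabatic: TV^(γ−1) = const ⇒ T₂ = 379×(0.431)^0.220 = 315 K; PV^γ = const ⇒ P₂ = 147 kPa.
ΔU = nCvΔT = 4.30×37.8×(315−379) = -10400 J.
Q = 0 for an adiabatic process, so W = −ΔU = 10400 J.
State after step 1: P = 147 kPa, V = 76.7 L, T = 315 K.
Step 2 — Isothermal: T stays 315 K; PV = const ⇒ V₂ = 188 L, P₂ = 59.9 kPa.
ΔU = 0 (ideal gas, T constant).
W = nRT ln(V₂/V₁) = 4.30×8.314×315×ln(2.45) = 10100 J.
Q = ΔU + W = 10100 J.
Net over both steps: W = 20500 J, Q = 10100 J, ΔU = -10400 J.

20500 J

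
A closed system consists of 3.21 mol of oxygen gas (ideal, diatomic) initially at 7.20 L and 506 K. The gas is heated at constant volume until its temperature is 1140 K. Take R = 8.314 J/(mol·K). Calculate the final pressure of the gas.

4230 kPa

P₁ = nRT₁/V₁ = 3.21×8.314×506/7.20 = 1880 kPa.
Isochoric: V stays 7.20 L; P/T = const ⇒ T₂ = 1140 K, P₂ = 4230 kPa.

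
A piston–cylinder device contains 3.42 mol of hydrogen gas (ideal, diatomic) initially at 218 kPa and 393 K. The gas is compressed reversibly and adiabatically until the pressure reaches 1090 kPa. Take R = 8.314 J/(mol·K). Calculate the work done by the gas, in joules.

V₁ = nRT₁/P₁ = 3.42×8.314×393/218 = 51.3 L.
Adiabatic: T₂/T₁ = (P₂/P₁)^((γ−1)/γ) ⇒ T₂ = 393×(5.00)^0.286 = 622 K; V₂ = 16.2 L.
ΔU = nCvΔT = 3.42×20.8×(622−393) = 16300 J.
Q = 0 for an adiabatic process, so W = −ΔU = -16300 J.

-16300 J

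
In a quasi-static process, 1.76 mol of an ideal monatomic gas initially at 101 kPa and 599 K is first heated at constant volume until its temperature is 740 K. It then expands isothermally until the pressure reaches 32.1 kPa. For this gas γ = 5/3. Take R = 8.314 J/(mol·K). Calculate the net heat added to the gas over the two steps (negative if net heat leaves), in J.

V₁ = nRT₁/P₁ = 1.76×8.314×599/101 = 86.8 L.
Step 1 — Isochoric: V stays 86.8 L; P/T = const ⇒ T₂ = 740 K, P₂ = 125 kPa.
W = 0 (no volume change).
ΔU = nCvΔT = 1.76×12.5×(740−599) = 3090 J.
Q = ΔU = 3090 J.
State after step 1: P = 125 kPa, V = 86.8 L, T = 740 K.
Step 2 — Isothermal: T stays 740 K; PV = const ⇒ V₂ = 337 L, P₂ = 32.1 kPa.
ΔU = 0 (ideal gas, T constant).
W = nRT ln(V₂/V₁) = 1.76×8.314×740×ln(3.89) = 14700 J.
Q = ΔU + W = 14700 J.
Net over both steps: W = 14700 J, Q = 17800 J, ΔU = 3090 J.

17800 J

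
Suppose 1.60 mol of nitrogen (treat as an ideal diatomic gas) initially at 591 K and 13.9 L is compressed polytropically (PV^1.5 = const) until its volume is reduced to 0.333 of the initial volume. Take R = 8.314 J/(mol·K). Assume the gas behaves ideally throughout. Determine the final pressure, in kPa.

2940 kPa

P₁ = nRT₁/V₁ = 1.60×8.314×591/13.9 = 566 kPa.
Polytropic n=1.5: T₂ = T₁(V₁/V₂)^(n−1) = 591×(3.00)^0.50 = 1020 K; P₂ = P₁(V₁/V₂)^n = 2940 kPa.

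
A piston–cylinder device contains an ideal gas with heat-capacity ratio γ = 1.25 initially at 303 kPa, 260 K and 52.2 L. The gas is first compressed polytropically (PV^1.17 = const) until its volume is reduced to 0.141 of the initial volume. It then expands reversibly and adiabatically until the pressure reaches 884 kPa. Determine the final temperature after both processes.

284 K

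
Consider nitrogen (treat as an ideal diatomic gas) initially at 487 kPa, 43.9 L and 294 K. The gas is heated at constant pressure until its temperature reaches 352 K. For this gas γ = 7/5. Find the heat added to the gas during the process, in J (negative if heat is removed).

n = P₁V₁/(RT₁) = 487×43.9/(8.314×294) = 8.75 mol.
Isobaric: P stays 487 kPa; V/T = const ⇒ T₂ = 352 K, V₂ = 52.6 L.
W = PΔV = 487×(52.6−43.9) kPa·L = 4220 J.
ΔU = nCvΔT = 8.75×20.8×(352−294) = 10500 J.
Q = ΔU + W = nCpΔT = 14800 J.

14800 J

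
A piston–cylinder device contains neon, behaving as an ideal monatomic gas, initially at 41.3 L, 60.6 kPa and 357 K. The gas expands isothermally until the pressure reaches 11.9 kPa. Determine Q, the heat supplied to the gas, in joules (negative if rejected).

4070 J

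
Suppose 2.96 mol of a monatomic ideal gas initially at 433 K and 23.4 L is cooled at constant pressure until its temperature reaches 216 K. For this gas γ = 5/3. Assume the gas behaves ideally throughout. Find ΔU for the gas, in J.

P₁ = nRT₁/V₁ = 2.96×8.314×433/23.4 = 455 kPa.
Isobaric: P stays 455 kPa; V/T = const ⇒ T₂ = 216 K, V₂ = 11.7 L.
For an ideal gas ΔU = nCvΔT with Cv = (3/2)R = 12.5 J/(mol·K).
ΔU = 2.96×12.5×(216−433) = -8010 J.

-8010 J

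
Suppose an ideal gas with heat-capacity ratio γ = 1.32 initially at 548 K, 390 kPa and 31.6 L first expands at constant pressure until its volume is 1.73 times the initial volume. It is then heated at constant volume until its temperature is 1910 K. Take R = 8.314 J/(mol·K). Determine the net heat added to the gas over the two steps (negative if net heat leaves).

105000 J

n = P₁V₁/(RT₁) = 390×31.6/(8.314×548) = 2.70 mol.
Step 1 — Isobaric: P stays 390 kPa; V/T = const ⇒ T₂ = 948 K, V₂ = 54.7 L.
W = PΔV = 390×(54.7−31.6) kPa·L = 9000 J.
ΔU = nCvΔT = 2.70×26.0×(948−548) = 28100 J.
Q = ΔU + W = nCpΔT = 37100 J.
State after step 1: P = 390 kPa, V = 54.7 L, T = 948 K.
Step 2 — Isochoric: V stays 54.7 L; P/T = const ⇒ T₂ = 1910 K, P₂ = 786 kPa.
W = 0 (no volume change).
ΔU = nCvΔT = 2.70×26.0×(1910−948) = 67600 J.
Q = ΔU = 67600 J.
Net over both steps: W = 9000 J, Q = 105000 J, ΔU = 95700 J.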